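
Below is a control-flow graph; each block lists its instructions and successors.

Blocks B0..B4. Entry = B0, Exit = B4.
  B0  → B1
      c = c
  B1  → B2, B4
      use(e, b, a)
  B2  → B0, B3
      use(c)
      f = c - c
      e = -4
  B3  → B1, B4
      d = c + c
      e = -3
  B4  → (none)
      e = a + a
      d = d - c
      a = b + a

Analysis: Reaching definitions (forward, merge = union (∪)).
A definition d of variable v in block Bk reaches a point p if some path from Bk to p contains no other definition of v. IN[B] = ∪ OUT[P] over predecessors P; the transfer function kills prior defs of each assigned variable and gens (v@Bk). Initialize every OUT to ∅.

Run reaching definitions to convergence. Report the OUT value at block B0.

Answer: {c@B0, d@B3, e@B2, f@B2}

Working:
Converged values:
  B0:   IN={c@B0, d@B3, e@B2, f@B2}   OUT={c@B0, d@B3, e@B2, f@B2}
  B1:   IN={c@B0, d@B3, e@B2, e@B3, f@B2}   OUT={c@B0, d@B3, e@B2, e@B3, f@B2}
  B2:   IN={c@B0, d@B3, e@B2, e@B3, f@B2}   OUT={c@B0, d@B3, e@B2, f@B2}
  B3:   IN={c@B0, d@B3, e@B2, f@B2}   OUT={c@B0, d@B3, e@B3, f@B2}
  B4:   IN={c@B0, d@B3, e@B2, e@B3, f@B2}   OUT={a@B4, c@B0, d@B4, e@B4, f@B2}

Merge at B0 (entry node, so the boundary value {} is joined with the incoming edge(s)): IN[B0] = {} ⊔ OUT[B2] = {c@B0, d@B3, e@B2, f@B2}
Applying B0's transfer function to that IN value gives OUT[B0] (row B0 above).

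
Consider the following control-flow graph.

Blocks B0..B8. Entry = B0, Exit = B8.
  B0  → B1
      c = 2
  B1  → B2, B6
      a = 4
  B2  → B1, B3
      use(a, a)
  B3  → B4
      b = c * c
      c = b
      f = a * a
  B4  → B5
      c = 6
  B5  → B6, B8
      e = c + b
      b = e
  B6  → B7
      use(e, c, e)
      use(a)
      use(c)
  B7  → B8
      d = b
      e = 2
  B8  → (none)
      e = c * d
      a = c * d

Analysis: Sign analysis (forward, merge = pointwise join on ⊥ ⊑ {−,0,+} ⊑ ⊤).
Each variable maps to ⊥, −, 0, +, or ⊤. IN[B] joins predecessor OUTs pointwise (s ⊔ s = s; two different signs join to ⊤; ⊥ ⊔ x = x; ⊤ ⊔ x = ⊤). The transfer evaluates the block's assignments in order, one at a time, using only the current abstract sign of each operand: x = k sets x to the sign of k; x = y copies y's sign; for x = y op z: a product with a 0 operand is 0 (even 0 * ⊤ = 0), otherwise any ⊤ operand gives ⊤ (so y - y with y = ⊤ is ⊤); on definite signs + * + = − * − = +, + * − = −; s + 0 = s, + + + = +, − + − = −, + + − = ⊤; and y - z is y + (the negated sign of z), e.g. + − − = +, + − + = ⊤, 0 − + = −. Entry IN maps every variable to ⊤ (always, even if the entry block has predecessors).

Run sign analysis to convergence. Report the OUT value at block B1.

Answer: {a: +, b: ⊤, c: +, d: ⊤, e: ⊤, f: ⊤}

Derivation:
Per-block solution:
  B0:  IN=(all ⊤)  OUT={c:+; rest ⊤}
  B1:  IN={c:+; rest ⊤}  OUT={a:+, c:+; rest ⊤}
  B2:  IN={a:+, c:+; rest ⊤}  OUT={a:+, c:+; rest ⊤}
  B3:  IN={a:+, c:+; rest ⊤}  OUT={a:+, b:+, c:+, f:+; rest ⊤}
  B4:  IN={a:+, b:+, c:+, f:+; rest ⊤}  OUT={a:+, b:+, c:+, f:+; rest ⊤}
  B5:  IN={a:+, b:+, c:+, f:+; rest ⊤}  OUT={a:+, b:+, c:+, e:+, f:+; rest ⊤}
  B6:  IN={a:+, c:+; rest ⊤}  OUT={a:+, c:+; rest ⊤}
  B7:  IN={a:+, c:+; rest ⊤}  OUT={a:+, c:+, e:+; rest ⊤}
  B8:  IN={a:+, c:+, e:+; rest ⊤}  OUT={c:+; rest ⊤}

Merge at B1: IN[B1] = OUT[B0] ⊔ OUT[B2] = {a: ⊤, b: ⊤, c: +, d: ⊤, e: ⊤, f: ⊤}
Applying B1's transfer function to that IN value gives OUT[B1] (row B1 above).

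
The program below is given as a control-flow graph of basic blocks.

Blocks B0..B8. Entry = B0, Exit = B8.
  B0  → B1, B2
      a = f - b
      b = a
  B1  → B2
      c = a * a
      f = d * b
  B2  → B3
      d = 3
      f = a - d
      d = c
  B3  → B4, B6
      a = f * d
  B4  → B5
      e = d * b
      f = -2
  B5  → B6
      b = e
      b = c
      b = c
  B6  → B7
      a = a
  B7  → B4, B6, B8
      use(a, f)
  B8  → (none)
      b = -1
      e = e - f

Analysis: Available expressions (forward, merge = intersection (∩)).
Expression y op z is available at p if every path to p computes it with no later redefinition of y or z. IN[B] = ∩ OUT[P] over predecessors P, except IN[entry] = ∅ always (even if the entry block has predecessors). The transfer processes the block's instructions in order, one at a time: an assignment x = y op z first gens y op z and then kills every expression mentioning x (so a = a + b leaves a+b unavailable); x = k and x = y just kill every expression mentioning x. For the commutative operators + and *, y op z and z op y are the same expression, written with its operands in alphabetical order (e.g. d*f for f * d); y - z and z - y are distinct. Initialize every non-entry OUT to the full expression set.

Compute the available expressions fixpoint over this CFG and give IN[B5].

Fixpoint table:
  B0:   IN={}   OUT={}
  B1:   IN={}   OUT={a*a, b*d}
  B2:   IN={}   OUT={}
  B3:   IN={}   OUT={d*f}
  B4:   IN={}   OUT={b*d}
  B5:   IN={b*d}   OUT={}
  B6:   IN={}   OUT={}
  B7:   IN={}   OUT={}
  B8:   IN={}   OUT={}

Merge at B5: IN[B5] = OUT[B4] = {b*d}

Answer: {b*d}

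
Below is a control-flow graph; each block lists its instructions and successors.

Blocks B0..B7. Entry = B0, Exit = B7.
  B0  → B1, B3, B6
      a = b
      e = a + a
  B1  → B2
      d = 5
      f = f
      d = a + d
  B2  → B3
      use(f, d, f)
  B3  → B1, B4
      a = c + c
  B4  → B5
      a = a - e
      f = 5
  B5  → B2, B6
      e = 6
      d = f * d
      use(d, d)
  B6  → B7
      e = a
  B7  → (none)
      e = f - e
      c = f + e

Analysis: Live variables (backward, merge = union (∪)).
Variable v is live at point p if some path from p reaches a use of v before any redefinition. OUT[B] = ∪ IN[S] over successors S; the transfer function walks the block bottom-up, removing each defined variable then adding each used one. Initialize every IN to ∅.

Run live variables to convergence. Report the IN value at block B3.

Fixpoint table:
  B0:   IN={b, c, d, f}   OUT={a, c, d, e, f}
  B1:   IN={a, c, e, f}   OUT={c, d, e, f}
  B2:   IN={c, d, e, f}   OUT={c, d, e, f}
  B3:   IN={c, d, e, f}   OUT={a, c, d, e, f}
  B4:   IN={a, c, d, e}   OUT={a, c, d, f}
  B5:   IN={a, c, d, f}   OUT={a, c, d, e, f}
  B6:   IN={a, f}   OUT={e, f}
  B7:   IN={e, f}   OUT={}

Merge at B3: OUT[B3] = IN[B1] ⊔ IN[B4] = {a, c, d, e, f}
Applying B3's transfer function to that OUT value gives IN[B3] (row B3 above).

Answer: {c, d, e, f}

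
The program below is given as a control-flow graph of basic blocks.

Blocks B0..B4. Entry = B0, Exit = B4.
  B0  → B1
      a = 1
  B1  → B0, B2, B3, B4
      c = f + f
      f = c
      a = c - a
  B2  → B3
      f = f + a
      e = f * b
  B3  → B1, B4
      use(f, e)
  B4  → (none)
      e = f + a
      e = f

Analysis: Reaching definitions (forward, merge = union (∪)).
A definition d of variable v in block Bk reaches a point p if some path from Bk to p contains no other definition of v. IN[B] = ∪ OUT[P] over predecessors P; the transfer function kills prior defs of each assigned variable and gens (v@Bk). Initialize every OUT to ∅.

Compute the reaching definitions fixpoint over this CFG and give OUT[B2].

Per-block solution:
  B0:  IN={a@B1, c@B1, e@B2, f@B1}  OUT={a@B0, c@B1, e@B2, f@B1}
  B1:  IN={a@B0, a@B1, c@B1, e@B2, f@B1, f@B2}  OUT={a@B1, c@B1, e@B2, f@B1}
  B2:  IN={a@B1, c@B1, e@B2, f@B1}  OUT={a@B1, c@B1, e@B2, f@B2}
  B3:  IN={a@B1, c@B1, e@B2, f@B1, f@B2}  OUT={a@B1, c@B1, e@B2, f@B1, f@B2}
  B4:  IN={a@B1, c@B1, e@B2, f@B1, f@B2}  OUT={a@B1, c@B1, e@B4, f@B1, f@B2}

Merge at B2: IN[B2] = OUT[B1] = {a@B1, c@B1, e@B2, f@B1}
Applying B2's transfer function to that IN value gives OUT[B2] (row B2 above).

Answer: {a@B1, c@B1, e@B2, f@B2}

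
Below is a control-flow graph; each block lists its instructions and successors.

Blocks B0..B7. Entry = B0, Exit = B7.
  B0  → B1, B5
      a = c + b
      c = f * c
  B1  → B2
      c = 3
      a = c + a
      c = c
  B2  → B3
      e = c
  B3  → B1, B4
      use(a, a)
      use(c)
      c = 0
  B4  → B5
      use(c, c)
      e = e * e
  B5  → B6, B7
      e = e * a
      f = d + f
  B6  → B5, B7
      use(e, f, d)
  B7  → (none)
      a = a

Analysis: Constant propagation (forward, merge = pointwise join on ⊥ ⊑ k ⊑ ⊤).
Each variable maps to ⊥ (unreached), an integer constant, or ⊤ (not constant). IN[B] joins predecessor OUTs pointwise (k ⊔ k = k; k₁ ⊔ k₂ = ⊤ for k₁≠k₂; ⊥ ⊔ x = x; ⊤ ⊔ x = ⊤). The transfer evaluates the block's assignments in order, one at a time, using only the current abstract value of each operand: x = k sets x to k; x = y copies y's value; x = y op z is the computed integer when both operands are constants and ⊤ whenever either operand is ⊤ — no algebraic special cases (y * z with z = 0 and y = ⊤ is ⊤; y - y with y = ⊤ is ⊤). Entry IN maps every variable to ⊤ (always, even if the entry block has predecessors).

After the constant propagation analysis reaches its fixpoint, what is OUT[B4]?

Per-block solution:
  B0:   IN=(all ⊤)   OUT=(all ⊤)
  B1:   IN=(all ⊤)   OUT={c:3; rest ⊤}
  B2:   IN={c:3; rest ⊤}   OUT={c:3, e:3; rest ⊤}
  B3:   IN={c:3, e:3; rest ⊤}   OUT={c:0, e:3; rest ⊤}
  B4:   IN={c:0, e:3; rest ⊤}   OUT={c:0, e:9; rest ⊤}
  B5:   IN=(all ⊤)   OUT=(all ⊤)
  B6:   IN=(all ⊤)   OUT=(all ⊤)
  B7:   IN=(all ⊤)   OUT=(all ⊤)

Merge at B4: IN[B4] = OUT[B3] = {a: ⊤, b: ⊤, c: 0, d: ⊤, e: 3, f: ⊤}
Applying B4's transfer function to that IN value gives OUT[B4] (row B4 above).

Answer: {a: ⊤, b: ⊤, c: 0, d: ⊤, e: 9, f: ⊤}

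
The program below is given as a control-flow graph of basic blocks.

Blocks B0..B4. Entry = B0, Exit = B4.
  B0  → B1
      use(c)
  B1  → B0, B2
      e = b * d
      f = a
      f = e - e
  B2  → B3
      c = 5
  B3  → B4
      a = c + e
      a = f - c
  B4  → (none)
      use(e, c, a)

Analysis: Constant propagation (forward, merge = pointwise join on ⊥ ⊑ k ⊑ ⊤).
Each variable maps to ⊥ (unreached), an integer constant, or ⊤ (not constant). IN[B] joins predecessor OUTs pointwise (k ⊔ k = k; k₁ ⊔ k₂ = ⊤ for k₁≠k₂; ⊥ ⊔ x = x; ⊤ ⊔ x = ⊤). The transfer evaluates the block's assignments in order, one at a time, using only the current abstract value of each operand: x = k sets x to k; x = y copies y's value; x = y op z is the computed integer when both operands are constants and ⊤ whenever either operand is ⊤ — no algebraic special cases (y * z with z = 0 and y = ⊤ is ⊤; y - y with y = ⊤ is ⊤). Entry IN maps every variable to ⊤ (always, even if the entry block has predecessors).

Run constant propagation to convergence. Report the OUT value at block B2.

Fixpoint table:
  B0: | IN=(all ⊤) | OUT=(all ⊤)
  B1: | IN=(all ⊤) | OUT=(all ⊤)
  B2: | IN=(all ⊤) | OUT={c:5; rest ⊤}
  B3: | IN={c:5; rest ⊤} | OUT={c:5; rest ⊤}
  B4: | IN={c:5; rest ⊤} | OUT={c:5; rest ⊤}

Merge at B2: IN[B2] = OUT[B1] = {a: ⊤, b: ⊤, c: ⊤, d: ⊤, e: ⊤, f: ⊤}
Applying B2's transfer function to that IN value gives OUT[B2] (row B2 above).

Answer: {a: ⊤, b: ⊤, c: 5, d: ⊤, e: ⊤, f: ⊤}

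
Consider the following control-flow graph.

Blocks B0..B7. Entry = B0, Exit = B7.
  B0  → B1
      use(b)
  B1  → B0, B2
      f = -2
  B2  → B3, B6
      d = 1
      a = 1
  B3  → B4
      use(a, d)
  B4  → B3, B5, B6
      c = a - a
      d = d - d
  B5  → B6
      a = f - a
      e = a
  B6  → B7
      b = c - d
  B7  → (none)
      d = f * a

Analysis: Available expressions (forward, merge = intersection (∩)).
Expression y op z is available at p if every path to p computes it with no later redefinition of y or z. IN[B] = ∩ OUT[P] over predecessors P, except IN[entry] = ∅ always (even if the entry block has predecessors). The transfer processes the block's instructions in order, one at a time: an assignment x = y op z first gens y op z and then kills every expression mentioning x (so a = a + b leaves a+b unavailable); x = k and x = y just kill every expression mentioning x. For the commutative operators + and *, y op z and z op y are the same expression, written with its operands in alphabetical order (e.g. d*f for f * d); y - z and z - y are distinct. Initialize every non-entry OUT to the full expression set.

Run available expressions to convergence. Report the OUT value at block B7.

Per-block solution:
  B0:   IN={}   OUT={}
  B1:   IN={}   OUT={}
  B2:   IN={}   OUT={}
  B3:   IN={}   OUT={}
  B4:   IN={}   OUT={a-a}
  B5:   IN={a-a}   OUT={}
  B6:   IN={}   OUT={c-d}
  B7:   IN={c-d}   OUT={a*f}

Merge at B7: IN[B7] = OUT[B6] = {c-d}
Applying B7's transfer function to that IN value gives OUT[B7] (row B7 above).

Answer: {a*f}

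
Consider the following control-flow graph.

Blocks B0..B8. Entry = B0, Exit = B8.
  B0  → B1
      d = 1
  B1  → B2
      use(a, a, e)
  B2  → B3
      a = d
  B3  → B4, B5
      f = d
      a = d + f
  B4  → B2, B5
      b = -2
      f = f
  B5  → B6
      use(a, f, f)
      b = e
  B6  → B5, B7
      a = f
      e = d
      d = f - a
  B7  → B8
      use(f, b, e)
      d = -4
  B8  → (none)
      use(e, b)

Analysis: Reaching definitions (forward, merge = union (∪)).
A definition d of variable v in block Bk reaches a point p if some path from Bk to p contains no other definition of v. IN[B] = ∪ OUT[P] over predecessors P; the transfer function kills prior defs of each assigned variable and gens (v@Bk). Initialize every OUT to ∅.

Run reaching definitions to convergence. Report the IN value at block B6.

Answer: {a@B3, a@B6, b@B5, d@B0, d@B6, e@B6, f@B3, f@B4}

Derivation:
Fixpoint table:
  B0:  IN={}  OUT={d@B0}
  B1:  IN={d@B0}  OUT={d@B0}
  B2:  IN={a@B3, b@B4, d@B0, f@B4}  OUT={a@B2, b@B4, d@B0, f@B4}
  B3:  IN={a@B2, b@B4, d@B0, f@B4}  OUT={a@B3, b@B4, d@B0, f@B3}
  B4:  IN={a@B3, b@B4, d@B0, f@B3}  OUT={a@B3, b@B4, d@B0, f@B4}
  B5:  IN={a@B3, a@B6, b@B4, b@B5, d@B0, d@B6, e@B6, f@B3, f@B4}  OUT={a@B3, a@B6, b@B5, d@B0, d@B6, e@B6, f@B3, f@B4}
  B6:  IN={a@B3, a@B6, b@B5, d@B0, d@B6, e@B6, f@B3, f@B4}  OUT={a@B6, b@B5, d@B6, e@B6, f@B3, f@B4}
  B7:  IN={a@B6, b@B5, d@B6, e@B6, f@B3, f@B4}  OUT={a@B6, b@B5, d@B7, e@B6, f@B3, f@B4}
  B8:  IN={a@B6, b@B5, d@B7, e@B6, f@B3, f@B4}  OUT={a@B6, b@B5, d@B7, e@B6, f@B3, f@B4}

Merge at B6: IN[B6] = OUT[B5] = {a@B3, a@B6, b@B5, d@B0, d@B6, e@B6, f@B3, f@B4}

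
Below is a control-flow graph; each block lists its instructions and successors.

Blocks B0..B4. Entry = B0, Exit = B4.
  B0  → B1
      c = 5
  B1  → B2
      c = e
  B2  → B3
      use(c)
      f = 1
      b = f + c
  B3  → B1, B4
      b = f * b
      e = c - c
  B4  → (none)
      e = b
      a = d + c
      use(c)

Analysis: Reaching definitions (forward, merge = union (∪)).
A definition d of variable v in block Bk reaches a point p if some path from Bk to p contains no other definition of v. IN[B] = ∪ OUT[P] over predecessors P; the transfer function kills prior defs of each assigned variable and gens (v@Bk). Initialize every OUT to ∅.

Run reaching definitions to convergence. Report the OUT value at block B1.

Answer: {b@B3, c@B1, e@B3, f@B2}

Trace:
Converged values:
  B0:   IN={}   OUT={c@B0}
  B1:   IN={b@B3, c@B0, c@B1, e@B3, f@B2}   OUT={b@B3, c@B1, e@B3, f@B2}
  B2:   IN={b@B3, c@B1, e@B3, f@B2}   OUT={b@B2, c@B1, e@B3, f@B2}
  B3:   IN={b@B2, c@B1, e@B3, f@B2}   OUT={b@B3, c@B1, e@B3, f@B2}
  B4:   IN={b@B3, c@B1, e@B3, f@B2}   OUT={a@B4, b@B3, c@B1, e@B4, f@B2}

Merge at B1: IN[B1] = OUT[B0] ⊔ OUT[B3] = {b@B3, c@B0, c@B1, e@B3, f@B2}
Applying B1's transfer function to that IN value gives OUT[B1] (row B1 above).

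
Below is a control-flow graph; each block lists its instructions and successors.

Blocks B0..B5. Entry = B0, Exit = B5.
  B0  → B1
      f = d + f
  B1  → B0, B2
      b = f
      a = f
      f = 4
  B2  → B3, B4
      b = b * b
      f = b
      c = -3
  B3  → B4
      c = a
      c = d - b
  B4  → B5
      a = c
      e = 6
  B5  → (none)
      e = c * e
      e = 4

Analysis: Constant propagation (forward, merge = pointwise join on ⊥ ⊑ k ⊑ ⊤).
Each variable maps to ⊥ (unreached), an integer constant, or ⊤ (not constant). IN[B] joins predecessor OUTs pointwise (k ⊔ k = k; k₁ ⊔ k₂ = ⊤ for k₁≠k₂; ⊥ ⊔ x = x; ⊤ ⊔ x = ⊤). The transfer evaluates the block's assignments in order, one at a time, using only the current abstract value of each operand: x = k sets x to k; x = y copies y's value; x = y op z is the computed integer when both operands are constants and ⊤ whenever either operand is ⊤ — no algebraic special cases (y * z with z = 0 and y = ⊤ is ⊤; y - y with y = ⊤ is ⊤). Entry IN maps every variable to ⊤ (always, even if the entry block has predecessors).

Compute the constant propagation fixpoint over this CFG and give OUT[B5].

Per-block solution:
  B0:  IN=(all ⊤)  OUT=(all ⊤)
  B1:  IN=(all ⊤)  OUT={f:4; rest ⊤}
  B2:  IN={f:4; rest ⊤}  OUT={c:-3; rest ⊤}
  B3:  IN={c:-3; rest ⊤}  OUT=(all ⊤)
  B4:  IN=(all ⊤)  OUT={e:6; rest ⊤}
  B5:  IN={e:6; rest ⊤}  OUT={e:4; rest ⊤}

Merge at B5: IN[B5] = OUT[B4] = {a: ⊤, b: ⊤, c: ⊤, d: ⊤, e: 6, f: ⊤}
Applying B5's transfer function to that IN value gives OUT[B5] (row B5 above).

Answer: {a: ⊤, b: ⊤, c: ⊤, d: ⊤, e: 4, f: ⊤}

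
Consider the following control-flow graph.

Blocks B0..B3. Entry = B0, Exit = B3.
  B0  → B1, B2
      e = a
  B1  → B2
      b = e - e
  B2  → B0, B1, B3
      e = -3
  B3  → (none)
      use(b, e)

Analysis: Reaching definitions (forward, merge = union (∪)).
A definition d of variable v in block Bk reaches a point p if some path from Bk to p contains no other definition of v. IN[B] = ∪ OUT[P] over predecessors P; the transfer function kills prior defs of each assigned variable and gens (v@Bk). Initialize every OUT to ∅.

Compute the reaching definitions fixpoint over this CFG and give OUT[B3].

Answer: {b@B1, e@B2}

Working:
Fixpoint table:
  B0: | IN={b@B1, e@B2} | OUT={b@B1, e@B0}
  B1: | IN={b@B1, e@B0, e@B2} | OUT={b@B1, e@B0, e@B2}
  B2: | IN={b@B1, e@B0, e@B2} | OUT={b@B1, e@B2}
  B3: | IN={b@B1, e@B2} | OUT={b@B1, e@B2}

Merge at B3: IN[B3] = OUT[B2] = {b@B1, e@B2}
Applying B3's transfer function to that IN value gives OUT[B3] (row B3 above).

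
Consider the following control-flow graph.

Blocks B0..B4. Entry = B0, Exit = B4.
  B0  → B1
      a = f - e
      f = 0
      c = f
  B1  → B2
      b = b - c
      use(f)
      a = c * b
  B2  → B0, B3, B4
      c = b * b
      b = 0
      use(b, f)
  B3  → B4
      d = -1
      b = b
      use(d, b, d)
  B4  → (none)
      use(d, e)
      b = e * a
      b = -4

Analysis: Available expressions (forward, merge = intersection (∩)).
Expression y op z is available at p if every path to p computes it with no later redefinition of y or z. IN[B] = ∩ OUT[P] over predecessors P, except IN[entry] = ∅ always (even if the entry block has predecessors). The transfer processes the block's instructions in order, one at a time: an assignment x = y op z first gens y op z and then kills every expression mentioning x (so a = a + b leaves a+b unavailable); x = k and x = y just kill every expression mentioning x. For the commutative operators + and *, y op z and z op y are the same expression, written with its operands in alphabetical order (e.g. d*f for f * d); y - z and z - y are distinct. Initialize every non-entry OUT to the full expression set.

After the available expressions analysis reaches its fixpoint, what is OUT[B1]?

Answer: {b*c}

Derivation:
Fixpoint table:
  B0: | IN={} | OUT={}
  B1: | IN={} | OUT={b*c}
  B2: | IN={b*c} | OUT={}
  B3: | IN={} | OUT={}
  B4: | IN={} | OUT={a*e}

Merge at B1: IN[B1] = OUT[B0] = {}
Applying B1's transfer function to that IN value gives OUT[B1] (row B1 above).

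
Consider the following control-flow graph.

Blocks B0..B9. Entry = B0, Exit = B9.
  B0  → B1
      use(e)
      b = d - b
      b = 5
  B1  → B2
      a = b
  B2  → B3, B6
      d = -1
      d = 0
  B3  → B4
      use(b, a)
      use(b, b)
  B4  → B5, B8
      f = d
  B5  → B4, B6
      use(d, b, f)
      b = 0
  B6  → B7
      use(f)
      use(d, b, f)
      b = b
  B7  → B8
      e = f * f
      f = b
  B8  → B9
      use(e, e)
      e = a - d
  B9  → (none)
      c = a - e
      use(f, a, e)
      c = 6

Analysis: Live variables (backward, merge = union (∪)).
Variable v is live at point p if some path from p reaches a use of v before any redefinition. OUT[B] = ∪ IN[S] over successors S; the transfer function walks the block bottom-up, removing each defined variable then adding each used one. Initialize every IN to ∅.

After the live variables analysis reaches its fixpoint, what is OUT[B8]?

Answer: {a, e, f}

Derivation:
Converged values:
  B0:   IN={b, d, e, f}   OUT={b, e, f}
  B1:   IN={b, e, f}   OUT={a, b, e, f}
  B2:   IN={a, b, e, f}   OUT={a, b, d, e, f}
  B3:   IN={a, b, d, e}   OUT={a, b, d, e}
  B4:   IN={a, b, d, e}   OUT={a, b, d, e, f}
  B5:   IN={a, b, d, e, f}   OUT={a, b, d, e, f}
  B6:   IN={a, b, d, f}   OUT={a, b, d, f}
  B7:   IN={a, b, d, f}   OUT={a, d, e, f}
  B8:   IN={a, d, e, f}   OUT={a, e, f}
  B9:   IN={a, e, f}   OUT={}

Merge at B8: OUT[B8] = IN[B9] = {a, e, f}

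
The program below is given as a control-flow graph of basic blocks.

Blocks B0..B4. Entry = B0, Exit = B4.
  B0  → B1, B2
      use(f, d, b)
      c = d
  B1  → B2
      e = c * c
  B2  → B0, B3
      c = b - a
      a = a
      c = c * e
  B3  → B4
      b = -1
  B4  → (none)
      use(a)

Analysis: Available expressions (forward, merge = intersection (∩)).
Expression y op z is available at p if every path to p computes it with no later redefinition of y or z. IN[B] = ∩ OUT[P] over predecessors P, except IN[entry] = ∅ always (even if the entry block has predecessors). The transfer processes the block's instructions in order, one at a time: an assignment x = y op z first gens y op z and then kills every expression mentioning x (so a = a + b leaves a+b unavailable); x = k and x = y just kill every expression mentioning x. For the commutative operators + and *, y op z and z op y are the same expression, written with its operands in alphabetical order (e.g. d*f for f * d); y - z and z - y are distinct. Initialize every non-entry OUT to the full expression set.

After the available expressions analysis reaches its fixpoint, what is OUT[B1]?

Converged values:
  B0: | IN={} | OUT={}
  B1: | IN={} | OUT={c*c}
  B2: | IN={} | OUT={}
  B3: | IN={} | OUT={}
  B4: | IN={} | OUT={}

Merge at B1: IN[B1] = OUT[B0] = {}
Applying B1's transfer function to that IN value gives OUT[B1] (row B1 above).

Answer: {c*c}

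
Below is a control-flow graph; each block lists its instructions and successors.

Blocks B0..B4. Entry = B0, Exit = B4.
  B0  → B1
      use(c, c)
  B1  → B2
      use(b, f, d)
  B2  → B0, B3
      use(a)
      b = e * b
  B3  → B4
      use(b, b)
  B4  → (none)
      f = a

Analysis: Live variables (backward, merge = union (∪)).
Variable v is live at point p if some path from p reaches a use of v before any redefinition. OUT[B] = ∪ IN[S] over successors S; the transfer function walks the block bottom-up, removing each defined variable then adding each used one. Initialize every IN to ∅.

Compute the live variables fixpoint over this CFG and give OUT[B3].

Answer: {a}

Derivation:
Converged values:
  B0:   IN={a, b, c, d, e, f}   OUT={a, b, c, d, e, f}
  B1:   IN={a, b, c, d, e, f}   OUT={a, b, c, d, e, f}
  B2:   IN={a, b, c, d, e, f}   OUT={a, b, c, d, e, f}
  B3:   IN={a, b}   OUT={a}
  B4:   IN={a}   OUT={}

Merge at B3: OUT[B3] = IN[B4] = {a}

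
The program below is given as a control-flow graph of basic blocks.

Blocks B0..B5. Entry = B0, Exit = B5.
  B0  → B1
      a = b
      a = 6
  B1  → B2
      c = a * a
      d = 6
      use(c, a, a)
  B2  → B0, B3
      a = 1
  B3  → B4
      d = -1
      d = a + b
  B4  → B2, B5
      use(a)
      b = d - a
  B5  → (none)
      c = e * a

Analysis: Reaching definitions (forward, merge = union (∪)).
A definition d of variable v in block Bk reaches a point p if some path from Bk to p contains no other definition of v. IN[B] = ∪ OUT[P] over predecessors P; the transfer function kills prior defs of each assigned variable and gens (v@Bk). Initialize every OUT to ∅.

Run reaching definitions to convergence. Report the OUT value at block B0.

Answer: {a@B0, b@B4, c@B1, d@B1, d@B3}

Derivation:
Per-block solution:
  B0:  IN={a@B2, b@B4, c@B1, d@B1, d@B3}  OUT={a@B0, b@B4, c@B1, d@B1, d@B3}
  B1:  IN={a@B0, b@B4, c@B1, d@B1, d@B3}  OUT={a@B0, b@B4, c@B1, d@B1}
  B2:  IN={a@B0, a@B2, b@B4, c@B1, d@B1, d@B3}  OUT={a@B2, b@B4, c@B1, d@B1, d@B3}
  B3:  IN={a@B2, b@B4, c@B1, d@B1, d@B3}  OUT={a@B2, b@B4, c@B1, d@B3}
  B4:  IN={a@B2, b@B4, c@B1, d@B3}  OUT={a@B2, b@B4, c@B1, d@B3}
  B5:  IN={a@B2, b@B4, c@B1, d@B3}  OUT={a@B2, b@B4, c@B5, d@B3}

Merge at B0 (entry node, so the boundary value {} is joined with the incoming edge(s)): IN[B0] = {} ⊔ OUT[B2] = {a@B2, b@B4, c@B1, d@B1, d@B3}
Applying B0's transfer function to that IN value gives OUT[B0] (row B0 above).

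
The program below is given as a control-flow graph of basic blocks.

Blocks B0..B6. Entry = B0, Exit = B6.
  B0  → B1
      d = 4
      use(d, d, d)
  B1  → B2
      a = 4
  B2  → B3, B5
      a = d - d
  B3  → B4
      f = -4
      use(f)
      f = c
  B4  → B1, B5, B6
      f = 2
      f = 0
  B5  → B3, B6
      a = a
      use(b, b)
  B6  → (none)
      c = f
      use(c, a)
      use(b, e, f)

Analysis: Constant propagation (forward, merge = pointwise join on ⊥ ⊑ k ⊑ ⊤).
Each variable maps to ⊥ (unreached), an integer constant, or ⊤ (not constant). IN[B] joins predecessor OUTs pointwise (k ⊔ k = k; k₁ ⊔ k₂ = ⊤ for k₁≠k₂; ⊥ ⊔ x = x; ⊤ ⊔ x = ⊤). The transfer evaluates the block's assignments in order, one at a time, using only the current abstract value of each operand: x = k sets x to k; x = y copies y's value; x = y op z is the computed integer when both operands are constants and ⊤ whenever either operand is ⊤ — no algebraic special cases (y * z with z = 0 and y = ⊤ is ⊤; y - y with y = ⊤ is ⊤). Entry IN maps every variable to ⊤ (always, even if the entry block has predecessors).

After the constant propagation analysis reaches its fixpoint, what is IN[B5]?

Answer: {a: 0, b: ⊤, c: ⊤, d: 4, e: ⊤, f: ⊤}

Derivation:
Fixpoint table:
  B0:   IN=(all ⊤)   OUT={d:4; rest ⊤}
  B1:   IN={d:4; rest ⊤}   OUT={a:4, d:4; rest ⊤}
  B2:   IN={a:4, d:4; rest ⊤}   OUT={a:0, d:4; rest ⊤}
  B3:   IN={a:0, d:4; rest ⊤}   OUT={a:0, d:4; rest ⊤}
  B4:   IN={a:0, d:4; rest ⊤}   OUT={a:0, d:4, f:0; rest ⊤}
  B5:   IN={a:0, d:4; rest ⊤}   OUT={a:0, d:4; rest ⊤}
  B6:   IN={a:0, d:4; rest ⊤}   OUT={a:0, d:4; rest ⊤}

Merge at B5: IN[B5] = OUT[B2] ⊔ OUT[B4] = {a: 0, b: ⊤, c: ⊤, d: 4, e: ⊤, f: ⊤}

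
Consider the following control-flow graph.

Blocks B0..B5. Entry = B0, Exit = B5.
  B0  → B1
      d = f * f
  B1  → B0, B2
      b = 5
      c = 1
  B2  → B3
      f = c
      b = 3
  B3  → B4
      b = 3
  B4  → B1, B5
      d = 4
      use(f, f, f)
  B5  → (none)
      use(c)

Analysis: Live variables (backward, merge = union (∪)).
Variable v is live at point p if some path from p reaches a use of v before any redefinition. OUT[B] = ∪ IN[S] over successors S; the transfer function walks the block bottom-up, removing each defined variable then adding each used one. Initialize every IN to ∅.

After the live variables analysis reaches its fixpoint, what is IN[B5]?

Answer: {c}

Derivation:
Converged values:
  B0:   IN={f}   OUT={f}
  B1:   IN={f}   OUT={c, f}
  B2:   IN={c}   OUT={c, f}
  B3:   IN={c, f}   OUT={c, f}
  B4:   IN={c, f}   OUT={c, f}
  B5:   IN={c}   OUT={}

B5 is the boundary node: OUT[B5] = {}
Applying B5's transfer function to that OUT value gives IN[B5] (row B5 above).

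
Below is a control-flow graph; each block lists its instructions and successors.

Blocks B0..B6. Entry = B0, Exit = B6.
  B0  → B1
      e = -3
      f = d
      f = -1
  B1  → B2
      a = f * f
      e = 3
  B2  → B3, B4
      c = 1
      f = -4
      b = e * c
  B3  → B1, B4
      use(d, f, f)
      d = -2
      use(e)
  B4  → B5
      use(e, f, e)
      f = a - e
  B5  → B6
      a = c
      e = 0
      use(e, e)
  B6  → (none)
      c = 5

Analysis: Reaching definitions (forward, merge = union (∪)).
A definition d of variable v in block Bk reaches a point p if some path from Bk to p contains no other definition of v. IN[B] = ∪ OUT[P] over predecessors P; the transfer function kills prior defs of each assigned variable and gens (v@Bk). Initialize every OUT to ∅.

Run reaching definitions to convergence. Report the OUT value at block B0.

Answer: {e@B0, f@B0}

Working:
Fixpoint table:
  B0: | IN={} | OUT={e@B0, f@B0}
  B1: | IN={a@B1, b@B2, c@B2, d@B3, e@B0, e@B1, f@B0, f@B2} | OUT={a@B1, b@B2, c@B2, d@B3, e@B1, f@B0, f@B2}
  B2: | IN={a@B1, b@B2, c@B2, d@B3, e@B1, f@B0, f@B2} | OUT={a@B1, b@B2, c@B2, d@B3, e@B1, f@B2}
  B3: | IN={a@B1, b@B2, c@B2, d@B3, e@B1, f@B2} | OUT={a@B1, b@B2, c@B2, d@B3, e@B1, f@B2}
  B4: | IN={a@B1, b@B2, c@B2, d@B3, e@B1, f@B2} | OUT={a@B1, b@B2, c@B2, d@B3, e@B1, f@B4}
  B5: | IN={a@B1, b@B2, c@B2, d@B3, e@B1, f@B4} | OUT={a@B5, b@B2, c@B2, d@B3, e@B5, f@B4}
  B6: | IN={a@B5, b@B2, c@B2, d@B3, e@B5, f@B4} | OUT={a@B5, b@B2, c@B6, d@B3, e@B5, f@B4}

B0 is the boundary node: IN[B0] = {}
Applying B0's transfer function to that IN value gives OUT[B0] (row B0 above).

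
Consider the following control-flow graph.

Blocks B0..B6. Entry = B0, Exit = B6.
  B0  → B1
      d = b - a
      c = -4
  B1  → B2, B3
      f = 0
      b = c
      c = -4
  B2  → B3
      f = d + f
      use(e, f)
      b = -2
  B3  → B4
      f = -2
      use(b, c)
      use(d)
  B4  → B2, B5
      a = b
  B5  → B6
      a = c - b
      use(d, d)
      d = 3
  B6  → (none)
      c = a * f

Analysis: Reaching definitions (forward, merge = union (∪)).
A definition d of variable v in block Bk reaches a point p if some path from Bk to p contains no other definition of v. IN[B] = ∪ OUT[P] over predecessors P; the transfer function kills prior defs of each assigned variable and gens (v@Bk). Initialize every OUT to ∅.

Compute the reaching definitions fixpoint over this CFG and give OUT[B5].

Answer: {a@B5, b@B1, b@B2, c@B1, d@B5, f@B3}

Derivation:
Per-block solution:
  B0:   IN={}   OUT={c@B0, d@B0}
  B1:   IN={c@B0, d@B0}   OUT={b@B1, c@B1, d@B0, f@B1}
  B2:   IN={a@B4, b@B1, b@B2, c@B1, d@B0, f@B1, f@B3}   OUT={a@B4, b@B2, c@B1, d@B0, f@B2}
  B3:   IN={a@B4, b@B1, b@B2, c@B1, d@B0, f@B1, f@B2}   OUT={a@B4, b@B1, b@B2, c@B1, d@B0, f@B3}
  B4:   IN={a@B4, b@B1, b@B2, c@B1, d@B0, f@B3}   OUT={a@B4, b@B1, b@B2, c@B1, d@B0, f@B3}
  B5:   IN={a@B4, b@B1, b@B2, c@B1, d@B0, f@B3}   OUT={a@B5, b@B1, b@B2, c@B1, d@B5, f@B3}
  B6:   IN={a@B5, b@B1, b@B2, c@B1, d@B5, f@B3}   OUT={a@B5, b@B1, b@B2, c@B6, d@B5, f@B3}

Merge at B5: IN[B5] = OUT[B4] = {a@B4, b@B1, b@B2, c@B1, d@B0, f@B3}
Applying B5's transfer function to that IN value gives OUT[B5] (row B5 above).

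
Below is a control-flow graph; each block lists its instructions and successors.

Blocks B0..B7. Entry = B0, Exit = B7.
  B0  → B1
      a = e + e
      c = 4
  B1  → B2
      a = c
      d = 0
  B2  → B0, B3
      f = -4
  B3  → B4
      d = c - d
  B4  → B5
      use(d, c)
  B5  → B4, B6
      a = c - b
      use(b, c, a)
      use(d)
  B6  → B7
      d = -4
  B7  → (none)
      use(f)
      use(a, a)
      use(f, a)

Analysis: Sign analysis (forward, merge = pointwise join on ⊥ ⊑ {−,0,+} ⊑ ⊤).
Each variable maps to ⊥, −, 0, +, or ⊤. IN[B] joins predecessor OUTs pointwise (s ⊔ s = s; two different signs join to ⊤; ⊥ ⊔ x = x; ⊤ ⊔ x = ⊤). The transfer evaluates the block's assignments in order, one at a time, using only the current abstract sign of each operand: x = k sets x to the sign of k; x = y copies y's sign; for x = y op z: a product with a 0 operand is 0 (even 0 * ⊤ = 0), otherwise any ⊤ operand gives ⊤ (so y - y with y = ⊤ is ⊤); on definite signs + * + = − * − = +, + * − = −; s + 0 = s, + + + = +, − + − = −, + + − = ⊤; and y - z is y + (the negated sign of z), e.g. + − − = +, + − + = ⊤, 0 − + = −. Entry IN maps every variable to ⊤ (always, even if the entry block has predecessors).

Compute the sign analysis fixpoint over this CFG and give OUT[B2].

Converged values:
  B0:   IN=(all ⊤)   OUT={c:+; rest ⊤}
  B1:   IN={c:+; rest ⊤}   OUT={a:+, c:+, d:0; rest ⊤}
  B2:   IN={a:+, c:+, d:0; rest ⊤}   OUT={a:+, c:+, d:0, f:-; rest ⊤}
  B3:   IN={a:+, c:+, d:0, f:-; rest ⊤}   OUT={a:+, c:+, d:+, f:-; rest ⊤}
  B4:   IN={c:+, d:+, f:-; rest ⊤}   OUT={c:+, d:+, f:-; rest ⊤}
  B5:   IN={c:+, d:+, f:-; rest ⊤}   OUT={c:+, d:+, f:-; rest ⊤}
  B6:   IN={c:+, d:+, f:-; rest ⊤}   OUT={c:+, d:-, f:-; rest ⊤}
  B7:   IN={c:+, d:-, f:-; rest ⊤}   OUT={c:+, d:-, f:-; rest ⊤}

Merge at B2: IN[B2] = OUT[B1] = {a: +, b: ⊤, c: +, d: 0, e: ⊤, f: ⊤}
Applying B2's transfer function to that IN value gives OUT[B2] (row B2 above).

Answer: {a: +, b: ⊤, c: +, d: 0, e: ⊤, f: -}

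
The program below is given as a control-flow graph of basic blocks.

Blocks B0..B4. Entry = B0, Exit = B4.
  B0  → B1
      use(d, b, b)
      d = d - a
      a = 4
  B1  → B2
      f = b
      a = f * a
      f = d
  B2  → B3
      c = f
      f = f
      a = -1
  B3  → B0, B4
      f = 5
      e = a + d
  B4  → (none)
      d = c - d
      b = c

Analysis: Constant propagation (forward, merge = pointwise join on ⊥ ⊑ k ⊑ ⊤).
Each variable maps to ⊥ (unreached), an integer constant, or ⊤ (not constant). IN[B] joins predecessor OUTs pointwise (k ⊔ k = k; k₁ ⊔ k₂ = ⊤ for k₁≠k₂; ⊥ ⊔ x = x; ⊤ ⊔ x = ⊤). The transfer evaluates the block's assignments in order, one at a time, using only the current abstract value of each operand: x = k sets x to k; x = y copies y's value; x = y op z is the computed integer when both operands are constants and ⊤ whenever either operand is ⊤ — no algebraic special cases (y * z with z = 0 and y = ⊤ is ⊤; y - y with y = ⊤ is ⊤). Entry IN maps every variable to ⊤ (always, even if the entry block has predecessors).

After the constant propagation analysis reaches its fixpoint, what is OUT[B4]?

Fixpoint table:
  B0: | IN=(all ⊤) | OUT={a:4; rest ⊤}
  B1: | IN={a:4; rest ⊤} | OUT=(all ⊤)
  B2: | IN=(all ⊤) | OUT={a:-1; rest ⊤}
  B3: | IN={a:-1; rest ⊤} | OUT={a:-1, f:5; rest ⊤}
  B4: | IN={a:-1, f:5; rest ⊤} | OUT={a:-1, f:5; rest ⊤}

Merge at B4: IN[B4] = OUT[B3] = {a: -1, b: ⊤, c: ⊤, d: ⊤, e: ⊤, f: 5}
Applying B4's transfer function to that IN value gives OUT[B4] (row B4 above).

Answer: {a: -1, b: ⊤, c: ⊤, d: ⊤, e: ⊤, f: 5}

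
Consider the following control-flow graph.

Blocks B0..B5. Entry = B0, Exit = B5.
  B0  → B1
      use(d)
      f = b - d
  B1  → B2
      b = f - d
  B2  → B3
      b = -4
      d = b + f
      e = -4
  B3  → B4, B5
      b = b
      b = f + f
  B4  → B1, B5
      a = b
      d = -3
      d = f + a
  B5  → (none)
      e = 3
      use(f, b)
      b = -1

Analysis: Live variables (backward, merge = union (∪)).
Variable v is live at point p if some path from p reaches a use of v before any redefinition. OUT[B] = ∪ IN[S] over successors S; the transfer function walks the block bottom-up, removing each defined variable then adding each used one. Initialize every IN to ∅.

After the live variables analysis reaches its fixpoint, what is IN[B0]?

Converged values:
  B0:   IN={b, d}   OUT={d, f}
  B1:   IN={d, f}   OUT={f}
  B2:   IN={f}   OUT={b, f}
  B3:   IN={b, f}   OUT={b, f}
  B4:   IN={b, f}   OUT={b, d, f}
  B5:   IN={b, f}   OUT={}

Merge at B0: OUT[B0] = IN[B1] = {d, f}
Applying B0's transfer function to that OUT value gives IN[B0] (row B0 above).

Answer: {b, d}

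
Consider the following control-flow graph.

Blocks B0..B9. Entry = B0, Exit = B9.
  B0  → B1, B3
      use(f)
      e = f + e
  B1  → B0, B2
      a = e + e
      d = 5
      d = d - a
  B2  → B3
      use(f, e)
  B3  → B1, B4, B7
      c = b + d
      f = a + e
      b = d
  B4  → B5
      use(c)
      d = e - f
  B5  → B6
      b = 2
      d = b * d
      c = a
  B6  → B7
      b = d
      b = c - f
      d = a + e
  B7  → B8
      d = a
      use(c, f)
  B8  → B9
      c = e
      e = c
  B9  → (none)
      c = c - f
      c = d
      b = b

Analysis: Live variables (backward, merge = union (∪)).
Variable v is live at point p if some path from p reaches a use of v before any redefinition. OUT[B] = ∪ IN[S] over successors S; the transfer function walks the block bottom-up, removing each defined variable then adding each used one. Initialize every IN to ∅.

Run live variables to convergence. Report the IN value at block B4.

Answer: {a, c, e, f}

Working:
Fixpoint table:
  B0: | IN={a, b, d, e, f} | OUT={a, b, d, e, f}
  B1: | IN={b, e, f} | OUT={a, b, d, e, f}
  B2: | IN={a, b, d, e, f} | OUT={a, b, d, e}
  B3: | IN={a, b, d, e} | OUT={a, b, c, e, f}
  B4: | IN={a, c, e, f} | OUT={a, d, e, f}
  B5: | IN={a, d, e, f} | OUT={a, c, d, e, f}
  B6: | IN={a, c, d, e, f} | OUT={a, b, c, e, f}
  B7: | IN={a, b, c, e, f} | OUT={b, d, e, f}
  B8: | IN={b, d, e, f} | OUT={b, c, d, f}
  B9: | IN={b, c, d, f} | OUT={}

Merge at B4: OUT[B4] = IN[B5] = {a, d, e, f}
Applying B4's transfer function to that OUT value gives IN[B4] (row B4 above).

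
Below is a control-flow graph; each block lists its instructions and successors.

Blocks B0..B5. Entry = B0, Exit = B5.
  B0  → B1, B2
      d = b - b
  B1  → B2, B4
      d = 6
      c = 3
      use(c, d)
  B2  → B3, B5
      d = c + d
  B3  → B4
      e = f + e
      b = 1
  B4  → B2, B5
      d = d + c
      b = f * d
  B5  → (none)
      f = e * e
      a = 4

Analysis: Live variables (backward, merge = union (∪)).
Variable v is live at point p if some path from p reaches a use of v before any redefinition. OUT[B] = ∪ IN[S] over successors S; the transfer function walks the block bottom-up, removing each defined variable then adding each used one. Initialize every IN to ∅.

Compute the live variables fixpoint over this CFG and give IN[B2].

Converged values:
  B0: | IN={b, c, e, f} | OUT={c, d, e, f}
  B1: | IN={e, f} | OUT={c, d, e, f}
  B2: | IN={c, d, e, f} | OUT={c, d, e, f}
  B3: | IN={c, d, e, f} | OUT={c, d, e, f}
  B4: | IN={c, d, e, f} | OUT={c, d, e, f}
  B5: | IN={e} | OUT={}

Merge at B2: OUT[B2] = IN[B3] ⊔ IN[B5] = {c, d, e, f}
Applying B2's transfer function to that OUT value gives IN[B2] (row B2 above).

Answer: {c, d, e, f}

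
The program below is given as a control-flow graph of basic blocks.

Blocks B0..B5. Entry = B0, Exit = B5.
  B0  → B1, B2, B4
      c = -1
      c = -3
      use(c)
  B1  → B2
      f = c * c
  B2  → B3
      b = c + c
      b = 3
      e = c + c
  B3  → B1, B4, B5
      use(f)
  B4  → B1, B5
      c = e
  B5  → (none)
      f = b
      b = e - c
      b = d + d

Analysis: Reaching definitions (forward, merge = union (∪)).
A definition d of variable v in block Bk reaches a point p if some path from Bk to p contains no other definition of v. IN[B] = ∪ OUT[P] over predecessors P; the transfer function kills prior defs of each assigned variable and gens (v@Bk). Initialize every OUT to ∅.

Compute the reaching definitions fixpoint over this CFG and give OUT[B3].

Per-block solution:
  B0:  IN={}  OUT={c@B0}
  B1:  IN={b@B2, c@B0, c@B4, e@B2, f@B1}  OUT={b@B2, c@B0, c@B4, e@B2, f@B1}
  B2:  IN={b@B2, c@B0, c@B4, e@B2, f@B1}  OUT={b@B2, c@B0, c@B4, e@B2, f@B1}
  B3:  IN={b@B2, c@B0, c@B4, e@B2, f@B1}  OUT={b@B2, c@B0, c@B4, e@B2, f@B1}
  B4:  IN={b@B2, c@B0, c@B4, e@B2, f@B1}  OUT={b@B2, c@B4, e@B2, f@B1}
  B5:  IN={b@B2, c@B0, c@B4, e@B2, f@B1}  OUT={b@B5, c@B0, c@B4, e@B2, f@B5}

Merge at B3: IN[B3] = OUT[B2] = {b@B2, c@B0, c@B4, e@B2, f@B1}
Applying B3's transfer function to that IN value gives OUT[B3] (row B3 above).

Answer: {b@B2, c@B0, c@B4, e@B2, f@B1}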